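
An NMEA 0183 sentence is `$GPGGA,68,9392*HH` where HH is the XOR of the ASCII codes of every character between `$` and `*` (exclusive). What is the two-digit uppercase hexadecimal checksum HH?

59

XOR the ASCII codes of the payload characters:
  'G' = 0x47 → acc = 0x47
  'P' = 0x50 → acc = 0x17
  'G' = 0x47 → acc = 0x50
  'G' = 0x47 → acc = 0x17
  'A' = 0x41 → acc = 0x56
  ',' = 0x2C → acc = 0x7A
  '6' = 0x36 → acc = 0x4C
  '8' = 0x38 → acc = 0x74
  ',' = 0x2C → acc = 0x58
  '9' = 0x39 → acc = 0x61
  '3' = 0x33 → acc = 0x52
  '9' = 0x39 → acc = 0x6B
  '2' = 0x32 → acc = 0x59
Checksum = 0x59.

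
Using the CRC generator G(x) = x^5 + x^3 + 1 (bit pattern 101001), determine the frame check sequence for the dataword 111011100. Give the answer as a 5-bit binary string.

Append 5 zeros: 11101110000000. Divide by 101001 (XOR where the leading bit is 1):
  pos 0: 111011 XOR 101001 = 010010
  pos 1: 100101 XOR 101001 = 001100
  pos 3: 110000 XOR 101001 = 011001
  pos 4: 110010 XOR 101001 = 011011
  pos 5: 110110 XOR 101001 = 011111
  pos 6: 111110 XOR 101001 = 010111
  pos 7: 101110 XOR 101001 = 000111
Remainder (last 5 bits) = 01110. This is the CRC / FCS.

01110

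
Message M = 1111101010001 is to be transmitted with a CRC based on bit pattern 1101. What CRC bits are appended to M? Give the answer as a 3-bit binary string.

Append 3 zeros: 1111101010001000. Divide by 1101 (XOR where the leading bit is 1):
  pos 0: 1111 XOR 1101 = 0010
  pos 2: 1010 XOR 1101 = 0111
  pos 3: 1111 XOR 1101 = 0010
  pos 5: 1001 XOR 1101 = 0100
  pos 6: 1000 XOR 1101 = 0101
  pos 7: 1010 XOR 1101 = 0111
  pos 8: 1110 XOR 1101 = 0011
  pos 10: 1110 XOR 1101 = 0011
  pos 12: 1100 XOR 1101 = 0001
Remainder (last 3 bits) = 001. This is the CRC / FCS.

001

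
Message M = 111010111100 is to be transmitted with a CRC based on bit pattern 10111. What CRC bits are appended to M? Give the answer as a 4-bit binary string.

0011

Append 4 zeros: 1110101111000000. Divide by 10111 (XOR where the leading bit is 1):
  pos 0: 11101 XOR 10111 = 01010
  pos 1: 10100 XOR 10111 = 00011
  pos 4: 11111 XOR 10111 = 01000
  pos 5: 10001 XOR 10111 = 00110
  pos 7: 11000 XOR 10111 = 01111
  pos 8: 11110 XOR 10111 = 01001
  pos 9: 10010 XOR 10111 = 00101
  pos 11: 10100 XOR 10111 = 00011
Remainder (last 4 bits) = 0011. This is the CRC / FCS.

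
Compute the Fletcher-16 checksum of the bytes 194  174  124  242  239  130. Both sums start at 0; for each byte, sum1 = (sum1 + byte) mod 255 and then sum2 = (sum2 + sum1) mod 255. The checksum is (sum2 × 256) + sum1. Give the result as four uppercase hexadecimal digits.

2753

Running sums (mod 255):
  after byte 0 (194): sum1=194, sum2=194
  after byte 1 (174): sum1=113, sum2=52
  after byte 2 (124): sum1=237, sum2=34
  after byte 3 (242): sum1=224, sum2=3
  after byte 4 (239): sum1=208, sum2=211
  after byte 5 (130): sum1=83, sum2=39
Checksum = sum2·256 + sum1 = 39·256 + 83 = 10067 = 0x2753.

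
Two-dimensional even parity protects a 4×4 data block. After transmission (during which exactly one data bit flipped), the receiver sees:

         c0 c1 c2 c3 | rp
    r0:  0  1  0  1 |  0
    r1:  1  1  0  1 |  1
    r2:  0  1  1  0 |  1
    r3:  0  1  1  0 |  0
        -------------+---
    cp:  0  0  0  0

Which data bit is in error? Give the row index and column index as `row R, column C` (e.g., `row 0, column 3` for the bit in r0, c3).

Recompute each row's even parity and compare to rp:
  r0: data parity 0, sent rp 0 → ok
  r1: data parity 1, sent rp 1 → ok
  r2: data parity 0, sent rp 1 → mismatch
  r3: data parity 0, sent rp 0 → ok
Recompute each column's even parity and compare to cp:
  c0: data parity 1, sent cp 0 → mismatch
  c1: data parity 0, sent cp 0 → ok
  c2: data parity 0, sent cp 0 → ok
  c3: data parity 0, sent cp 0 → ok
Exactly one row (r2) and one column (c0) fail → the flipped bit is at their intersection.

row 2, column 0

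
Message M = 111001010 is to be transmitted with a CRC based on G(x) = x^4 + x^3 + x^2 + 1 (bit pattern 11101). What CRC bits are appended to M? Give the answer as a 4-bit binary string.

0100

Append 4 zeros: 1110010100000. Divide by 11101 (XOR where the leading bit is 1):
  pos 0: 11100 XOR 11101 = 00001
  pos 4: 11010 XOR 11101 = 00111
  pos 6: 11100 XOR 11101 = 00001
Remainder (last 4 bits) = 0100. This is the CRC / FCS.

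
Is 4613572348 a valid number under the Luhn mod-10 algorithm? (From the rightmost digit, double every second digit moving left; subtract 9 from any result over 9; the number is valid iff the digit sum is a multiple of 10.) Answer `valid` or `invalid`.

valid

From the right, keep odd positions and double even positions (subtract 9 from any doubled value over 9):
  doubled (positions 2,4,...): 8 4 1 2 8 → sum 23
  kept (positions 1,3,...): 8 3 7 3 6 → sum 27
Total = 50.
50 mod 10 = 0, so the number is valid.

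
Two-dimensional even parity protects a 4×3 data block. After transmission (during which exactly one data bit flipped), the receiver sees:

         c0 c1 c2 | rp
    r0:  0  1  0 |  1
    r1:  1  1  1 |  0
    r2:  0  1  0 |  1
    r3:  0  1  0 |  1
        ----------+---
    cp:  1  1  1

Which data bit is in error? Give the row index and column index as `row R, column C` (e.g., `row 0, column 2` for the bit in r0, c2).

row 1, column 1

Recompute each row's even parity and compare to rp:
  r0: data parity 1, sent rp 1 → ok
  r1: data parity 1, sent rp 0 → mismatch
  r2: data parity 1, sent rp 1 → ok
  r3: data parity 1, sent rp 1 → ok
Recompute each column's even parity and compare to cp:
  c0: data parity 1, sent cp 1 → ok
  c1: data parity 0, sent cp 1 → mismatch
  c2: data parity 1, sent cp 1 → ok
Exactly one row (r1) and one column (c1) fail → the flipped bit is at their intersection.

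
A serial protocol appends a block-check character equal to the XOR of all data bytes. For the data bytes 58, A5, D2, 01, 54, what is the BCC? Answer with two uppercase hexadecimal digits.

7A

XOR the bytes together:
  start with 0x58
  0x58 ⊕ 0xA5 = 0xFD
  0xFD ⊕ 0xD2 = 0x2F
  0x2F ⊕ 0x01 = 0x2E
  0x2E ⊕ 0x54 = 0x7A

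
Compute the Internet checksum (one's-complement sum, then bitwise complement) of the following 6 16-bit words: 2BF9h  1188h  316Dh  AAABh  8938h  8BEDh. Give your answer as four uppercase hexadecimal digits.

D13F

One's-complement addition (fold any carry out of bit 15 back into bit 0):
  0x2BF9 + 0x1188 = 0x03D81
  0x3D81 + 0x316D = 0x06EEE
  0x6EEE + 0xAAAB = 0x11999 → wrap carry → 0x199A
  0x199A + 0x8938 = 0x0A2D2
  0xA2D2 + 0x8BED = 0x12EBF → wrap carry → 0x2EC0
One's-complement sum = 0x2EC0.
Checksum = ~0x2EC0 & 0xFFFF = 0xD13F.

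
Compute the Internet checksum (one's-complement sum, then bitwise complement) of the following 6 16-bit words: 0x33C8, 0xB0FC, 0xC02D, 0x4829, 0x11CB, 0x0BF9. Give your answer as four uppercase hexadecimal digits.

F51F

One's-complement addition (fold any carry out of bit 15 back into bit 0):
  0x33C8 + 0xB0FC = 0x0E4C4
  0xE4C4 + 0xC02D = 0x1A4F1 → wrap carry → 0xA4F2
  0xA4F2 + 0x4829 = 0x0ED1B
  0xED1B + 0x11CB = 0x0FEE6
  0xFEE6 + 0x0BF9 = 0x10ADF → wrap carry → 0x0AE0
One's-complement sum = 0x0AE0.
Checksum = ~0x0AE0 & 0xFFFF = 0xF51F.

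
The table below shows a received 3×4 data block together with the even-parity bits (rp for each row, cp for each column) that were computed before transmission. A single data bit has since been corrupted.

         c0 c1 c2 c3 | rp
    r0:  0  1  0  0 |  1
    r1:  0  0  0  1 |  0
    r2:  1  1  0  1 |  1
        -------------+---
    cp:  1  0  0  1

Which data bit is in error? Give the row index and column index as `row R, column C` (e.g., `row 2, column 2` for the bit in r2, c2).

Recompute each row's even parity and compare to rp:
  r0: data parity 1, sent rp 1 → ok
  r1: data parity 1, sent rp 0 → mismatch
  r2: data parity 1, sent rp 1 → ok
Recompute each column's even parity and compare to cp:
  c0: data parity 1, sent cp 1 → ok
  c1: data parity 0, sent cp 0 → ok
  c2: data parity 0, sent cp 0 → ok
  c3: data parity 0, sent cp 1 → mismatch
Exactly one row (r1) and one column (c3) fail → the flipped bit is at their intersection.

row 1, column 3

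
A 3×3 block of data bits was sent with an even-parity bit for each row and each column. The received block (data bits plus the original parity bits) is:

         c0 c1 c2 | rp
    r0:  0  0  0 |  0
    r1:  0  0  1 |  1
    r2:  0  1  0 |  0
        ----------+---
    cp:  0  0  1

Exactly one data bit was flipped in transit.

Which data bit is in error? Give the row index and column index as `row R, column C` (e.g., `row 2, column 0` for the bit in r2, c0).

row 2, column 1

Recompute each row's even parity and compare to rp:
  r0: data parity 0, sent rp 0 → ok
  r1: data parity 1, sent rp 1 → ok
  r2: data parity 1, sent rp 0 → mismatch
Recompute each column's even parity and compare to cp:
  c0: data parity 0, sent cp 0 → ok
  c1: data parity 1, sent cp 0 → mismatch
  c2: data parity 1, sent cp 1 → ok
Exactly one row (r2) and one column (c1) fail → the flipped bit is at their intersection.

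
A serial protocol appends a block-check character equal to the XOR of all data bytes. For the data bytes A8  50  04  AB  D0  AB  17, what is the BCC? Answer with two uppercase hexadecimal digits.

3B

XOR the bytes together:
  start with 0xA8
  0xA8 ⊕ 0x50 = 0xF8
  0xF8 ⊕ 0x04 = 0xFC
  0xFC ⊕ 0xAB = 0x57
  0x57 ⊕ 0xD0 = 0x87
  0x87 ⊕ 0xAB = 0x2C
  0x2C ⊕ 0x17 = 0x3B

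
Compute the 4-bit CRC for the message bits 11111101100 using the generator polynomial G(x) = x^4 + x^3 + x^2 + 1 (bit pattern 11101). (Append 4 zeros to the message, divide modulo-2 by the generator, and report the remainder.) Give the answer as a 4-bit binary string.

0110

Append 4 zeros: 111111011000000. Divide by 11101 (XOR where the leading bit is 1):
  pos 0: 11111 XOR 11101 = 00010
  pos 3: 10101 XOR 11101 = 01000
  pos 4: 10001 XOR 11101 = 01100
  pos 5: 11000 XOR 11101 = 00101
  pos 7: 10100 XOR 11101 = 01001
  pos 8: 10010 XOR 11101 = 01111
  pos 9: 11110 XOR 11101 = 00011
Remainder (last 4 bits) = 0110. This is the CRC / FCS.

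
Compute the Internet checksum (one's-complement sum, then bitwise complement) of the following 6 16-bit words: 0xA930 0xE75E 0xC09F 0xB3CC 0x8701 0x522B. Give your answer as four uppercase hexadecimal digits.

21D7

One's-complement addition (fold any carry out of bit 15 back into bit 0):
  0xA930 + 0xE75E = 0x1908E → wrap carry → 0x908F
  0x908F + 0xC09F = 0x1512E → wrap carry → 0x512F
  0x512F + 0xB3CC = 0x104FB → wrap carry → 0x04FC
  0x04FC + 0x8701 = 0x08BFD
  0x8BFD + 0x522B = 0x0DE28
One's-complement sum = 0xDE28.
Checksum = ~0xDE28 & 0xFFFF = 0x21D7.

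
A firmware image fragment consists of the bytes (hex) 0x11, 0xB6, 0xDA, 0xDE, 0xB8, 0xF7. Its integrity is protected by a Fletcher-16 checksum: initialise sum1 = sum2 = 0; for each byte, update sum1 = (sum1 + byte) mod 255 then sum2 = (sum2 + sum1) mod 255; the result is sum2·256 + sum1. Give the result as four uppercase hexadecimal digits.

6932

Running sums (mod 255):
  after byte 0 (0x11): sum1=17, sum2=17
  after byte 1 (0xB6): sum1=199, sum2=216
  after byte 2 (0xDA): sum1=162, sum2=123
  after byte 3 (0xDE): sum1=129, sum2=252
  after byte 4 (0xB8): sum1=58, sum2=55
  after byte 5 (0xF7): sum1=50, sum2=105
Checksum = sum2·256 + sum1 = 105·256 + 50 = 26930 = 0x6932.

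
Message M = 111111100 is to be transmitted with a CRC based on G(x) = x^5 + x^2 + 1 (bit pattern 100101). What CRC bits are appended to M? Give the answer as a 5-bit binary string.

00111

Append 5 zeros: 11111110000000. Divide by 100101 (XOR where the leading bit is 1):
  pos 0: 111111 XOR 100101 = 011010
  pos 1: 110101 XOR 100101 = 010000
  pos 2: 100000 XOR 100101 = 000101
  pos 5: 101000 XOR 100101 = 001101
  pos 7: 110100 XOR 100101 = 010001
  pos 8: 100010 XOR 100101 = 000111
Remainder (last 5 bits) = 00111. This is the CRC / FCS.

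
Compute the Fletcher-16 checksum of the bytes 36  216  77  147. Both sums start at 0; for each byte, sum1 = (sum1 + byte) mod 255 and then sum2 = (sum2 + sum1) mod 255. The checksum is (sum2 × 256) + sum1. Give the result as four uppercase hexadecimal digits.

49DD

Running sums (mod 255):
  after byte 0 (36): sum1=36, sum2=36
  after byte 1 (216): sum1=252, sum2=33
  after byte 2 (77): sum1=74, sum2=107
  after byte 3 (147): sum1=221, sum2=73
Checksum = sum2·256 + sum1 = 73·256 + 221 = 18909 = 0x49DD.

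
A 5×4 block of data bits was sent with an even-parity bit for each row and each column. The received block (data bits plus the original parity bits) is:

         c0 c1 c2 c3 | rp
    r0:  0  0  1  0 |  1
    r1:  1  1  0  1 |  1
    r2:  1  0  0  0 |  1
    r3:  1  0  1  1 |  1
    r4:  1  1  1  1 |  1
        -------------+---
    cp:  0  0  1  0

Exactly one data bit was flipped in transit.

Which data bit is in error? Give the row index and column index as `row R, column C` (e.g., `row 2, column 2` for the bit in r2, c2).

Recompute each row's even parity and compare to rp:
  r0: data parity 1, sent rp 1 → ok
  r1: data parity 1, sent rp 1 → ok
  r2: data parity 1, sent rp 1 → ok
  r3: data parity 1, sent rp 1 → ok
  r4: data parity 0, sent rp 1 → mismatch
Recompute each column's even parity and compare to cp:
  c0: data parity 0, sent cp 0 → ok
  c1: data parity 0, sent cp 0 → ok
  c2: data parity 1, sent cp 1 → ok
  c3: data parity 1, sent cp 0 → mismatch
Exactly one row (r4) and one column (c3) fail → the flipped bit is at their intersection.

row 4, column 3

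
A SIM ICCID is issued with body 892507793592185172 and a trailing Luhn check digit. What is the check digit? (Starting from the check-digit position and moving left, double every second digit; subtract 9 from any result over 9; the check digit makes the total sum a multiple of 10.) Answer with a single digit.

6

Partial digits right→left: 2 7 1 5 8 1 2 9 5 3 9 7 7 0 5 2 9 8
Double every second digit counting from the check-digit position (so the 1st, 3rd, 5th, ... of the partial from the right).
  doubled (with −9 where >9): 4 2 7 4 1 9 5 1 9 → sum 42
  kept as-is: 7 5 1 9 3 7 0 2 8 → sum 42
Total = 42 + 42 = 84.
Check digit = (10 − (84 mod 10)) mod 10 = 6.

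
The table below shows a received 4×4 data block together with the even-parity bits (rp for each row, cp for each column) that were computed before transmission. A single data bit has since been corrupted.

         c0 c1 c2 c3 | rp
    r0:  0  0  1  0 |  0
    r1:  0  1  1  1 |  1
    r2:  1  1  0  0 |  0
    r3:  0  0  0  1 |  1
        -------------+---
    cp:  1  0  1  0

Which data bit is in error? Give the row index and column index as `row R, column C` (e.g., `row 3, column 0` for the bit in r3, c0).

row 0, column 2

Recompute each row's even parity and compare to rp:
  r0: data parity 1, sent rp 0 → mismatch
  r1: data parity 1, sent rp 1 → ok
  r2: data parity 0, sent rp 0 → ok
  r3: data parity 1, sent rp 1 → ok
Recompute each column's even parity and compare to cp:
  c0: data parity 1, sent cp 1 → ok
  c1: data parity 0, sent cp 0 → ok
  c2: data parity 0, sent cp 1 → mismatch
  c3: data parity 0, sent cp 0 → ok
Exactly one row (r0) and one column (c2) fail → the flipped bit is at their intersection.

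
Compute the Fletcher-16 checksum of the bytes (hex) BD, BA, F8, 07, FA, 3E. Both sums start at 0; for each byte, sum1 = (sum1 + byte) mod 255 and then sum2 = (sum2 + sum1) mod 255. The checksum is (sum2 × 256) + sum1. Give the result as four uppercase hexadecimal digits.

Running sums (mod 255):
  after byte 0 (BD): sum1=189, sum2=189
  after byte 1 (BA): sum1=120, sum2=54
  after byte 2 (F8): sum1=113, sum2=167
  after byte 3 (07): sum1=120, sum2=32
  after byte 4 (FA): sum1=115, sum2=147
  after byte 5 (3E): sum1=177, sum2=69
Checksum = sum2·256 + sum1 = 69·256 + 177 = 17841 = 0x45B1.

45B1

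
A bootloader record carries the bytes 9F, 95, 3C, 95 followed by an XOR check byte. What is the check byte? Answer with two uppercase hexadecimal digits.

A3

XOR the bytes together:
  start with 0x9F
  0x9F ⊕ 0x95 = 0x0A
  0x0A ⊕ 0x3C = 0x36
  0x36 ⊕ 0x95 = 0xA3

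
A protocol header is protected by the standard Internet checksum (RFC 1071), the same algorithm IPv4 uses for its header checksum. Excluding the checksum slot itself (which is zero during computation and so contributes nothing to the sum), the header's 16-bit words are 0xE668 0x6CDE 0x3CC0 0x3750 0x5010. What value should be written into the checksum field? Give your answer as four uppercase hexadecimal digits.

E897

One's-complement addition (fold any carry out of bit 15 back into bit 0):
  0xE668 + 0x6CDE = 0x15346 → wrap carry → 0x5347
  0x5347 + 0x3CC0 = 0x09007
  0x9007 + 0x3750 = 0x0C757
  0xC757 + 0x5010 = 0x11767 → wrap carry → 0x1768
One's-complement sum = 0x1768.
Checksum = ~0x1768 & 0xFFFF = 0xE897.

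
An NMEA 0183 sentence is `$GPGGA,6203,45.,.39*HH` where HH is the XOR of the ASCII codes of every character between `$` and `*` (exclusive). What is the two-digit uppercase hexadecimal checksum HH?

XOR the ASCII codes of the payload characters:
  'G' = 0x47 → acc = 0x47
  'P' = 0x50 → acc = 0x17
  'G' = 0x47 → acc = 0x50
  'G' = 0x47 → acc = 0x17
  'A' = 0x41 → acc = 0x56
  ',' = 0x2C → acc = 0x7A
  '6' = 0x36 → acc = 0x4C
  '2' = 0x32 → acc = 0x7E
  '0' = 0x30 → acc = 0x4E
  '3' = 0x33 → acc = 0x7D
  ',' = 0x2C → acc = 0x51
  '4' = 0x34 → acc = 0x65
  '5' = 0x35 → acc = 0x50
  '.' = 0x2E → acc = 0x7E
  ',' = 0x2C → acc = 0x52
  '.' = 0x2E → acc = 0x7C
  '3' = 0x33 → acc = 0x4F
  '9' = 0x39 → acc = 0x76
Checksum = 0x76.

76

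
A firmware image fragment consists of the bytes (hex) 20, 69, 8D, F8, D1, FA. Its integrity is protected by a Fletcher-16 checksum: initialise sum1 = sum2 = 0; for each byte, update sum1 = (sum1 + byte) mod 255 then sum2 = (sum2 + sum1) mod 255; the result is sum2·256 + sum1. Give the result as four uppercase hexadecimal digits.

Running sums (mod 255):
  after byte 0 (20): sum1=32, sum2=32
  after byte 1 (69): sum1=137, sum2=169
  after byte 2 (8D): sum1=23, sum2=192
  after byte 3 (F8): sum1=16, sum2=208
  after byte 4 (D1): sum1=225, sum2=178
  after byte 5 (FA): sum1=220, sum2=143
Checksum = sum2·256 + sum1 = 143·256 + 220 = 36828 = 0x8FDC.

8FDC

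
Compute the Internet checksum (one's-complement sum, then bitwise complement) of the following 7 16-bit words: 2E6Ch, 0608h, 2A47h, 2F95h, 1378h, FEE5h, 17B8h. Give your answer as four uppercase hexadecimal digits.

One's-complement addition (fold any carry out of bit 15 back into bit 0):
  0x2E6C + 0x0608 = 0x03474
  0x3474 + 0x2A47 = 0x05EBB
  0x5EBB + 0x2F95 = 0x08E50
  0x8E50 + 0x1378 = 0x0A1C8
  0xA1C8 + 0xFEE5 = 0x1A0AD → wrap carry → 0xA0AE
  0xA0AE + 0x17B8 = 0x0B866
One's-complement sum = 0xB866.
Checksum = ~0xB866 & 0xFFFF = 0x4799.

4799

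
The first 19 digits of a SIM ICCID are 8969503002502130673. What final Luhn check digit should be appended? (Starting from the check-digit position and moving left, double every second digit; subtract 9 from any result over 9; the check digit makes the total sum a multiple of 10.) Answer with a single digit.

5

Partial digits right→left: 3 7 6 0 3 1 2 0 5 2 0 0 3 0 5 9 6 9 8
Double every second digit counting from the check-digit position (so the 1st, 3rd, 5th, ... of the partial from the right).
  doubled (with −9 where >9): 6 3 6 4 1 0 6 1 3 7 → sum 37
  kept as-is: 7 0 1 0 2 0 0 9 9 → sum 28
Total = 37 + 28 = 65.
Check digit = (10 − (65 mod 10)) mod 10 = 5.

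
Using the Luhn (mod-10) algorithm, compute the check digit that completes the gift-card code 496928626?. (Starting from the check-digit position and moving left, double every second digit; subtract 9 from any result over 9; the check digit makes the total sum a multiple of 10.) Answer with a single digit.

Partial digits right→left: 6 2 6 8 2 9 6 9 4
Double every second digit counting from the check-digit position (so the 1st, 3rd, 5th, ... of the partial from the right).
  doubled (with −9 where >9): 3 3 4 3 8 → sum 21
  kept as-is: 2 8 9 9 → sum 28
Total = 21 + 28 = 49.
Check digit = (10 − (49 mod 10)) mod 10 = 1.

1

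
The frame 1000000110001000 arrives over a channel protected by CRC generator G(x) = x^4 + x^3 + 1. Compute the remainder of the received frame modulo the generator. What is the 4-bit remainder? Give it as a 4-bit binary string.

0000

Modulo-2 division of 1000000110001000 by 11001:
  pos 0: 10000 XOR 11001 = 01001
  pos 1: 10010 XOR 11001 = 01011
  pos 2: 10110 XOR 11001 = 01111
  pos 3: 11111 XOR 11001 = 00110
  pos 5: 11010 XOR 11001 = 00011
  pos 8: 11001 XOR 11001 = 00000
Remainder = 0000 (zero — the frame passes the CRC check).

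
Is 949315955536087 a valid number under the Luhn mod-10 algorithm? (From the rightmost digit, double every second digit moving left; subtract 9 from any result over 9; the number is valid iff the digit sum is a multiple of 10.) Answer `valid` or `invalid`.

valid

From the right, keep odd positions and double even positions (subtract 9 from any doubled value over 9):
  doubled (positions 2,4,...): 7 3 1 1 1 6 8 → sum 27
  kept (positions 1,3,...): 7 0 3 5 9 1 9 9 → sum 43
Total = 70.
70 mod 10 = 0, so the number is valid.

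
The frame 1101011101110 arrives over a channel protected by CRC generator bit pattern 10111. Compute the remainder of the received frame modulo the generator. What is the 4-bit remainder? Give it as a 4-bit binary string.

Modulo-2 division of 1101011101110 by 10111:
  pos 0: 11010 XOR 10111 = 01101
  pos 1: 11011 XOR 10111 = 01100
  pos 2: 11001 XOR 10111 = 01110
  pos 3: 11101 XOR 10111 = 01010
  pos 4: 10100 XOR 10111 = 00011
  pos 7: 11111 XOR 10111 = 01000
  pos 8: 10000 XOR 10111 = 00111
Remainder = 0111 (nonzero — an error is detected).

0111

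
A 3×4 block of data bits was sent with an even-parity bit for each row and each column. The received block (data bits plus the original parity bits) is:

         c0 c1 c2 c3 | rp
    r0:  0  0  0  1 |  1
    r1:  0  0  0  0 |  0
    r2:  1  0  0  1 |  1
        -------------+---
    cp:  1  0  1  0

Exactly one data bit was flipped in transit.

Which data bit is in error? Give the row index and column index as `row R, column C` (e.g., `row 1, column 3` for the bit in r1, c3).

row 2, column 2

Recompute each row's even parity and compare to rp:
  r0: data parity 1, sent rp 1 → ok
  r1: data parity 0, sent rp 0 → ok
  r2: data parity 0, sent rp 1 → mismatch
Recompute each column's even parity and compare to cp:
  c0: data parity 1, sent cp 1 → ok
  c1: data parity 0, sent cp 0 → ok
  c2: data parity 0, sent cp 1 → mismatch
  c3: data parity 0, sent cp 0 → ok
Exactly one row (r2) and one column (c2) fail → the flipped bit is at their intersection.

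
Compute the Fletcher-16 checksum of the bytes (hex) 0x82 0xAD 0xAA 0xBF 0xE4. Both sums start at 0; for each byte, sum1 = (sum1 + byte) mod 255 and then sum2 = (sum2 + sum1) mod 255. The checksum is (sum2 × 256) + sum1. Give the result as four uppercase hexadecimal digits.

Running sums (mod 255):
  after byte 0 (0x82): sum1=130, sum2=130
  after byte 1 (0xAD): sum1=48, sum2=178
  after byte 2 (0xAA): sum1=218, sum2=141
  after byte 3 (0xBF): sum1=154, sum2=40
  after byte 4 (0xE4): sum1=127, sum2=167
Checksum = sum2·256 + sum1 = 167·256 + 127 = 42879 = 0xA77F.

A77F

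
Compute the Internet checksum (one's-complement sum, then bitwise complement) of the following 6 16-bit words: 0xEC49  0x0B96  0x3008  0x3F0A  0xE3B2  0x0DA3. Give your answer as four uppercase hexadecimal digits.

A7B7

One's-complement addition (fold any carry out of bit 15 back into bit 0):
  0xEC49 + 0x0B96 = 0x0F7DF
  0xF7DF + 0x3008 = 0x127E7 → wrap carry → 0x27E8
  0x27E8 + 0x3F0A = 0x066F2
  0x66F2 + 0xE3B2 = 0x14AA4 → wrap carry → 0x4AA5
  0x4AA5 + 0x0DA3 = 0x05848
One's-complement sum = 0x5848.
Checksum = ~0x5848 & 0xFFFF = 0xA7B7.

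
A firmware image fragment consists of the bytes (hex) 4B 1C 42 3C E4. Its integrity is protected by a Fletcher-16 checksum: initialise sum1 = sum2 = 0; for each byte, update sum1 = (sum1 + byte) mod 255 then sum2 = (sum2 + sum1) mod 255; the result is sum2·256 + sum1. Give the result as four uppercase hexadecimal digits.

0DCA

Running sums (mod 255):
  after byte 0 (4B): sum1=75, sum2=75
  after byte 1 (1C): sum1=103, sum2=178
  after byte 2 (42): sum1=169, sum2=92
  after byte 3 (3C): sum1=229, sum2=66
  after byte 4 (E4): sum1=202, sum2=13
Checksum = sum2·256 + sum1 = 13·256 + 202 = 3530 = 0x0DCA.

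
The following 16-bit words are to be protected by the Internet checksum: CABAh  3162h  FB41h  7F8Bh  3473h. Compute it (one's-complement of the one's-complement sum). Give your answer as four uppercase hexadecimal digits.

One's-complement addition (fold any carry out of bit 15 back into bit 0):
  0xCABA + 0x3162 = 0x0FC1C
  0xFC1C + 0xFB41 = 0x1F75D → wrap carry → 0xF75E
  0xF75E + 0x7F8B = 0x176E9 → wrap carry → 0x76EA
  0x76EA + 0x3473 = 0x0AB5D
One's-complement sum = 0xAB5D.
Checksum = ~0xAB5D & 0xFFFF = 0x54A2.

54A2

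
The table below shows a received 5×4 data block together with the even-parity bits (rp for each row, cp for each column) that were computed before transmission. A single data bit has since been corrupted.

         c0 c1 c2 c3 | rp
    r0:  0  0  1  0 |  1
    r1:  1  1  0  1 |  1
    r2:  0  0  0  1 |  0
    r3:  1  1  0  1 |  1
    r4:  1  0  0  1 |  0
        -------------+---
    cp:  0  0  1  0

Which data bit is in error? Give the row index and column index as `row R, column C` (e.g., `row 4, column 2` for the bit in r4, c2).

Recompute each row's even parity and compare to rp:
  r0: data parity 1, sent rp 1 → ok
  r1: data parity 1, sent rp 1 → ok
  r2: data parity 1, sent rp 0 → mismatch
  r3: data parity 1, sent rp 1 → ok
  r4: data parity 0, sent rp 0 → ok
Recompute each column's even parity and compare to cp:
  c0: data parity 1, sent cp 0 → mismatch
  c1: data parity 0, sent cp 0 → ok
  c2: data parity 1, sent cp 1 → ok
  c3: data parity 0, sent cp 0 → ok
Exactly one row (r2) and one column (c0) fail → the flipped bit is at their intersection.

row 2, column 0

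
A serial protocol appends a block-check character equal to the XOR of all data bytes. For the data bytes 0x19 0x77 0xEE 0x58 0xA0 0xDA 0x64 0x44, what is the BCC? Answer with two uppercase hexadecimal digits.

82

XOR the bytes together:
  start with 0x19
  0x19 ⊕ 0x77 = 0x6E
  0x6E ⊕ 0xEE = 0x80
  0x80 ⊕ 0x58 = 0xD8
  0xD8 ⊕ 0xA0 = 0x78
  0x78 ⊕ 0xDA = 0xA2
  0xA2 ⊕ 0x64 = 0xC6
  0xC6 ⊕ 0x44 = 0x82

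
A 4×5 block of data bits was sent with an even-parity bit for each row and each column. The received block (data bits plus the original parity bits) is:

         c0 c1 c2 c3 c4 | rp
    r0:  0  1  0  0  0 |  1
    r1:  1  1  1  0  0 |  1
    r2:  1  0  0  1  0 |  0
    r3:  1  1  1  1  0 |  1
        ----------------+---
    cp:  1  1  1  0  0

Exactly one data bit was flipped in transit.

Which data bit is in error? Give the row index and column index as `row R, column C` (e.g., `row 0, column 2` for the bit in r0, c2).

row 3, column 2

Recompute each row's even parity and compare to rp:
  r0: data parity 1, sent rp 1 → ok
  r1: data parity 1, sent rp 1 → ok
  r2: data parity 0, sent rp 0 → ok
  r3: data parity 0, sent rp 1 → mismatch
Recompute each column's even parity and compare to cp:
  c0: data parity 1, sent cp 1 → ok
  c1: data parity 1, sent cp 1 → ok
  c2: data parity 0, sent cp 1 → mismatch
  c3: data parity 0, sent cp 0 → ok
  c4: data parity 0, sent cp 0 → ok
Exactly one row (r3) and one column (c2) fail → the flipped bit is at their intersection.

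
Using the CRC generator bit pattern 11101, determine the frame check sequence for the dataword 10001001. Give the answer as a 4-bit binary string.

0001

Append 4 zeros: 100010010000. Divide by 11101 (XOR where the leading bit is 1):
  pos 0: 10001 XOR 11101 = 01100
  pos 1: 11000 XOR 11101 = 00101
  pos 3: 10101 XOR 11101 = 01000
  pos 4: 10000 XOR 11101 = 01101
  pos 5: 11010 XOR 11101 = 00111
  pos 7: 11100 XOR 11101 = 00001
Remainder (last 4 bits) = 0001. This is the CRC / FCS.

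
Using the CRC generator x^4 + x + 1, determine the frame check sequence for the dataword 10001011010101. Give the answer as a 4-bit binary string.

Append 4 zeros: 100010110101010000. Divide by 10011 (XOR where the leading bit is 1):
  pos 0: 10001 XOR 10011 = 00010
  pos 3: 10011 XOR 10011 = 00000
  pos 9: 10101 XOR 10011 = 00110
  pos 11: 11000 XOR 10011 = 01011
  pos 12: 10110 XOR 10011 = 00101
Remainder (last 4 bits) = 1010. This is the CRC / FCS.

1010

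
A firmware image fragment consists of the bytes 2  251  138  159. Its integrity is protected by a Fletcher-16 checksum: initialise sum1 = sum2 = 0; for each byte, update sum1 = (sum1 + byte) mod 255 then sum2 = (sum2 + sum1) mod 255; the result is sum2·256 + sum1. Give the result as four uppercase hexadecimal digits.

B028

Running sums (mod 255):
  after byte 0 (2): sum1=2, sum2=2
  after byte 1 (251): sum1=253, sum2=0
  after byte 2 (138): sum1=136, sum2=136
  after byte 3 (159): sum1=40, sum2=176
Checksum = sum2·256 + sum1 = 176·256 + 40 = 45096 = 0xB028.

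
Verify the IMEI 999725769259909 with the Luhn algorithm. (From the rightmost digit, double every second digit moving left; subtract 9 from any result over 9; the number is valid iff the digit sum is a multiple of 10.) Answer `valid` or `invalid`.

From the right, keep odd positions and double even positions (subtract 9 from any doubled value over 9):
  doubled (positions 2,4,...): 0 9 4 3 1 5 9 → sum 31
  kept (positions 1,3,...): 9 9 5 9 7 2 9 9 → sum 59
Total = 90.
90 mod 10 = 0, so the number is valid.

valid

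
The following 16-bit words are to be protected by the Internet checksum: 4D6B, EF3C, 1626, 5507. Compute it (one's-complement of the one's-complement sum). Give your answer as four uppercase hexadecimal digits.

One's-complement addition (fold any carry out of bit 15 back into bit 0):
  0x4D6B + 0xEF3C = 0x13CA7 → wrap carry → 0x3CA8
  0x3CA8 + 0x1626 = 0x052CE
  0x52CE + 0x5507 = 0x0A7D5
One's-complement sum = 0xA7D5.
Checksum = ~0xA7D5 & 0xFFFF = 0x582A.

582A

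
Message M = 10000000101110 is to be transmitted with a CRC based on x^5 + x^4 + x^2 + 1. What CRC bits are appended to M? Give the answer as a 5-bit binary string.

01101

Append 5 zeros: 1000000010111000000. Divide by 110101 (XOR where the leading bit is 1):
  pos 0: 100000 XOR 110101 = 010101
  pos 1: 101010 XOR 110101 = 011111
  pos 2: 111110 XOR 110101 = 001011
  pos 4: 101110 XOR 110101 = 011011
  pos 5: 110111 XOR 110101 = 000010
  pos 9: 101100 XOR 110101 = 011001
  pos 10: 110010 XOR 110101 = 000111
  pos 13: 111000 XOR 110101 = 001101
Remainder (last 5 bits) = 01101. This is the CRC / FCS.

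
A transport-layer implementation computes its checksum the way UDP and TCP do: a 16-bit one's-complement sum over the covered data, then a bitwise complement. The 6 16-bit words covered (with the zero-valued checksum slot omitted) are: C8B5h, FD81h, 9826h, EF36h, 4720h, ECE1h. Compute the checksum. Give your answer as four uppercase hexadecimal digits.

One's-complement addition (fold any carry out of bit 15 back into bit 0):
  0xC8B5 + 0xFD81 = 0x1C636 → wrap carry → 0xC637
  0xC637 + 0x9826 = 0x15E5D → wrap carry → 0x5E5E
  0x5E5E + 0xEF36 = 0x14D94 → wrap carry → 0x4D95
  0x4D95 + 0x4720 = 0x094B5
  0x94B5 + 0xECE1 = 0x18196 → wrap carry → 0x8197
One's-complement sum = 0x8197.
Checksum = ~0x8197 & 0xFFFF = 0x7E68.

7E68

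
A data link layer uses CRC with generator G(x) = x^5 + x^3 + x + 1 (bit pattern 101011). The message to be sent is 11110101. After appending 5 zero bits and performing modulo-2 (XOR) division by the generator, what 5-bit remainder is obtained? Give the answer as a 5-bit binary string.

Append 5 zeros: 1111010100000. Divide by 101011 (XOR where the leading bit is 1):
  pos 0: 111101 XOR 101011 = 010110
  pos 1: 101100 XOR 101011 = 000111
  pos 4: 111100 XOR 101011 = 010111
  pos 5: 101110 XOR 101011 = 000101
Remainder (last 5 bits) = 10100. This is the CRC / FCS.

10100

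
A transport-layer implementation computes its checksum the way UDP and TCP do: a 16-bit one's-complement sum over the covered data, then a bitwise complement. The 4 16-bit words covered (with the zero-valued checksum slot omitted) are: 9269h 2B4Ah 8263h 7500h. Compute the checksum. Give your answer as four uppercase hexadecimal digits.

4AE8

One's-complement addition (fold any carry out of bit 15 back into bit 0):
  0x9269 + 0x2B4A = 0x0BDB3
  0xBDB3 + 0x8263 = 0x14016 → wrap carry → 0x4017
  0x4017 + 0x7500 = 0x0B517
One's-complement sum = 0xB517.
Checksum = ~0xB517 & 0xFFFF = 0x4AE8.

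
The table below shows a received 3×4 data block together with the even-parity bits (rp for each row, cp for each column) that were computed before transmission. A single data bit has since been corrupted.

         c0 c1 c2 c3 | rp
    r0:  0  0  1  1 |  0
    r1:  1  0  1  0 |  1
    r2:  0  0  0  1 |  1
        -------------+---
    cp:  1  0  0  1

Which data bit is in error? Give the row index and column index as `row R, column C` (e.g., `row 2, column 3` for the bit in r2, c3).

Recompute each row's even parity and compare to rp:
  r0: data parity 0, sent rp 0 → ok
  r1: data parity 0, sent rp 1 → mismatch
  r2: data parity 1, sent rp 1 → ok
Recompute each column's even parity and compare to cp:
  c0: data parity 1, sent cp 1 → ok
  c1: data parity 0, sent cp 0 → ok
  c2: data parity 0, sent cp 0 → ok
  c3: data parity 0, sent cp 1 → mismatch
Exactly one row (r1) and one column (c3) fail → the flipped bit is at their intersection.

row 1, column 3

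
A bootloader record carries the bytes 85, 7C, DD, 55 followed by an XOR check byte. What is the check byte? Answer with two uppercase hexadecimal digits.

71

XOR the bytes together:
  start with 0x85
  0x85 ⊕ 0x7C = 0xF9
  0xF9 ⊕ 0xDD = 0x24
  0x24 ⊕ 0x55 = 0x71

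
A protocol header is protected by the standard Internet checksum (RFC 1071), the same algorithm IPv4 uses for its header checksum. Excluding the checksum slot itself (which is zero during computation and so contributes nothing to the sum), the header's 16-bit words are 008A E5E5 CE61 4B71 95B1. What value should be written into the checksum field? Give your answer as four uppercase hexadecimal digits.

One's-complement addition (fold any carry out of bit 15 back into bit 0):
  0x008A + 0xE5E5 = 0x0E66F
  0xE66F + 0xCE61 = 0x1B4D0 → wrap carry → 0xB4D1
  0xB4D1 + 0x4B71 = 0x10042 → wrap carry → 0x0043
  0x0043 + 0x95B1 = 0x095F4
One's-complement sum = 0x95F4.
Checksum = ~0x95F4 & 0xFFFF = 0x6A0B.

6A0B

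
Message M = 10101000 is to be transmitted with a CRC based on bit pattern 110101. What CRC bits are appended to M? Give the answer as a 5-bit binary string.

Append 5 zeros: 1010100000000. Divide by 110101 (XOR where the leading bit is 1):
  pos 0: 101010 XOR 110101 = 011111
  pos 1: 111110 XOR 110101 = 001011
  pos 3: 101100 XOR 110101 = 011001
  pos 4: 110010 XOR 110101 = 000111
  pos 7: 111000 XOR 110101 = 001101
Remainder (last 5 bits) = 01101. This is the CRC / FCS.

01101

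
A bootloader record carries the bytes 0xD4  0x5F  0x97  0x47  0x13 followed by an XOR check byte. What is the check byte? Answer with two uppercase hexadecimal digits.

48

XOR the bytes together:
  start with 0xD4
  0xD4 ⊕ 0x5F = 0x8B
  0x8B ⊕ 0x97 = 0x1C
  0x1C ⊕ 0x47 = 0x5B
  0x5B ⊕ 0x13 = 0x48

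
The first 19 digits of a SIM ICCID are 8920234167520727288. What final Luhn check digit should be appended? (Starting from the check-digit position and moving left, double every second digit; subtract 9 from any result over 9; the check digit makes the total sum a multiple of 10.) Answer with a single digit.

Partial digits right→left: 8 8 2 7 2 7 0 2 5 7 6 1 4 3 2 0 2 9 8
Double every second digit counting from the check-digit position (so the 1st, 3rd, 5th, ... of the partial from the right).
  doubled (with −9 where >9): 7 4 4 0 1 3 8 4 4 7 → sum 42
  kept as-is: 8 7 7 2 7 1 3 0 9 → sum 44
Total = 42 + 44 = 86.
Check digit = (10 − (86 mod 10)) mod 10 = 4.

4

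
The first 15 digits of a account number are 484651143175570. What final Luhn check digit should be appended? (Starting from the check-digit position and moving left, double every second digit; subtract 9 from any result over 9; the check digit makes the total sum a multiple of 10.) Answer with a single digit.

7

Partial digits right→left: 0 7 5 5 7 1 3 4 1 1 5 6 4 8 4
Double every second digit counting from the check-digit position (so the 1st, 3rd, 5th, ... of the partial from the right).
  doubled (with −9 where >9): 0 1 5 6 2 1 8 8 → sum 31
  kept as-is: 7 5 1 4 1 6 8 → sum 32
Total = 31 + 32 = 63.
Check digit = (10 − (63 mod 10)) mod 10 = 7.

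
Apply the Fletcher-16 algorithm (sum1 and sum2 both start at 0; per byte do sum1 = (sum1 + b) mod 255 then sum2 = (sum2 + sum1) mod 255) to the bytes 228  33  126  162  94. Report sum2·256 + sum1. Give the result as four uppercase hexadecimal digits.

1C85

Running sums (mod 255):
  after byte 0 (228): sum1=228, sum2=228
  after byte 1 (33): sum1=6, sum2=234
  after byte 2 (126): sum1=132, sum2=111
  after byte 3 (162): sum1=39, sum2=150
  after byte 4 (94): sum1=133, sum2=28
Checksum = sum2·256 + sum1 = 28·256 + 133 = 7301 = 0x1C85.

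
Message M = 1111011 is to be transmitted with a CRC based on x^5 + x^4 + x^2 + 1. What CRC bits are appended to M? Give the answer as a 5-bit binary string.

Append 5 zeros: 111101100000. Divide by 110101 (XOR where the leading bit is 1):
  pos 0: 111101 XOR 110101 = 001000
  pos 2: 100010 XOR 110101 = 010111
  pos 3: 101110 XOR 110101 = 011011
  pos 4: 110110 XOR 110101 = 000011
Remainder (last 5 bits) = 01100. This is the CRC / FCS.

01100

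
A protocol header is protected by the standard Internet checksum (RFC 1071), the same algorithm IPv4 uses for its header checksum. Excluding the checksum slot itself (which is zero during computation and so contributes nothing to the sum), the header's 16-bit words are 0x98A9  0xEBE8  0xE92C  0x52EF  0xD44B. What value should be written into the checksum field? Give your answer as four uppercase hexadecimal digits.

6B05

One's-complement addition (fold any carry out of bit 15 back into bit 0):
  0x98A9 + 0xEBE8 = 0x18491 → wrap carry → 0x8492
  0x8492 + 0xE92C = 0x16DBE → wrap carry → 0x6DBF
  0x6DBF + 0x52EF = 0x0C0AE
  0xC0AE + 0xD44B = 0x194F9 → wrap carry → 0x94FA
One's-complement sum = 0x94FA.
Checksum = ~0x94FA & 0xFFFF = 0x6B05.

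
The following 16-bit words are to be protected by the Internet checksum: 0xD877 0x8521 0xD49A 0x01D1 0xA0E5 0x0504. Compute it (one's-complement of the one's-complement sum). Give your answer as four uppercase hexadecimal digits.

One's-complement addition (fold any carry out of bit 15 back into bit 0):
  0xD877 + 0x8521 = 0x15D98 → wrap carry → 0x5D99
  0x5D99 + 0xD49A = 0x13233 → wrap carry → 0x3234
  0x3234 + 0x01D1 = 0x03405
  0x3405 + 0xA0E5 = 0x0D4EA
  0xD4EA + 0x0504 = 0x0D9EE
One's-complement sum = 0xD9EE.
Checksum = ~0xD9EE & 0xFFFF = 0x2611.

2611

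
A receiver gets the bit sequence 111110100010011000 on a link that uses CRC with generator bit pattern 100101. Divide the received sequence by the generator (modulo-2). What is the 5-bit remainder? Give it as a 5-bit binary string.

11101

Modulo-2 division of 111110100010011000 by 100101:
  pos 0: 111110 XOR 100101 = 011011
  pos 1: 110111 XOR 100101 = 010010
  pos 2: 100100 XOR 100101 = 000001
  pos 7: 100100 XOR 100101 = 000001
  pos 12: 111000 XOR 100101 = 011101
Remainder = 11101 (nonzero — an error is detected).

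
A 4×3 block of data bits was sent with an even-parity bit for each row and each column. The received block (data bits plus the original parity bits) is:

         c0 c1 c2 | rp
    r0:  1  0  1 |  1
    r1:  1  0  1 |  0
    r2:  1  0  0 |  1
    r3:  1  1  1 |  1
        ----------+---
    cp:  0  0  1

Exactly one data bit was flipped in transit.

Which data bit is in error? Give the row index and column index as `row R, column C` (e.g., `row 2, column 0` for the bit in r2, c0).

row 0, column 1

Recompute each row's even parity and compare to rp:
  r0: data parity 0, sent rp 1 → mismatch
  r1: data parity 0, sent rp 0 → ok
  r2: data parity 1, sent rp 1 → ok
  r3: data parity 1, sent rp 1 → ok
Recompute each column's even parity and compare to cp:
  c0: data parity 0, sent cp 0 → ok
  c1: data parity 1, sent cp 0 → mismatch
  c2: data parity 1, sent cp 1 → ok
Exactly one row (r0) and one column (c1) fail → the flipped bit is at their intersection.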